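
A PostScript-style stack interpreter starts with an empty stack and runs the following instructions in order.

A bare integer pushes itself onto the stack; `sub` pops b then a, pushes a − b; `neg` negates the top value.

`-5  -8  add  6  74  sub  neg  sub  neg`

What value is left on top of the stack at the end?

81

-5  -> [-5]
-8  -> [-5, -8]
add -> [-13]
6   -> [-13, 6]
74  -> [-13, 6, 74]
sub -> [-13, -68]
neg -> [-13, 68]
sub -> [-81]
neg -> [81]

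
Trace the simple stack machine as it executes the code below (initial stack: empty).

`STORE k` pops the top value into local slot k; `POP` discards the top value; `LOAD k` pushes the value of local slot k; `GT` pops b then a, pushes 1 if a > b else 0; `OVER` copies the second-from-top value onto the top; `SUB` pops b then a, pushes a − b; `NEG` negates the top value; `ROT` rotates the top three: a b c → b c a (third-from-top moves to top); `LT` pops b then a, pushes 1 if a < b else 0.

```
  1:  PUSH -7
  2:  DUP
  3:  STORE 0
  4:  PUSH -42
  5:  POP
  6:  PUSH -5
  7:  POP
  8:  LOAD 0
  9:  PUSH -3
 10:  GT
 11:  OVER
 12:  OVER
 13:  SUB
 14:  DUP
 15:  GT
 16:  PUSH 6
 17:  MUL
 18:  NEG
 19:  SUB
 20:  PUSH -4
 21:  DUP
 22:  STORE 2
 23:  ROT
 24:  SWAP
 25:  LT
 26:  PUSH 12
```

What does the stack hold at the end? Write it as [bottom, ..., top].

PUSH -7  : -7
DUP      : -7 -7
STORE 0  : -7
PUSH -42 : -7 -42
POP      : -7
PUSH -5  : -7 -5
POP      : -7
LOAD 0   : -7 -7
PUSH -3  : -7 -7 -3
GT       : -7 0
OVER     : -7 0 -7
OVER     : -7 0 -7 0
SUB      : -7 0 -7
DUP      : -7 0 -7 -7
GT       : -7 0 0
PUSH 6   : -7 0 0 6
MUL      : -7 0 0
NEG      : -7 0 0
SUB      : -7 0
PUSH -4  : -7 0 -4
DUP      : -7 0 -4 -4
STORE 2  : -7 0 -4
ROT      : 0 -4 -7
SWAP     : 0 -7 -4
LT       : 0 1
PUSH 12  : 0 1 12

[0, 1, 12]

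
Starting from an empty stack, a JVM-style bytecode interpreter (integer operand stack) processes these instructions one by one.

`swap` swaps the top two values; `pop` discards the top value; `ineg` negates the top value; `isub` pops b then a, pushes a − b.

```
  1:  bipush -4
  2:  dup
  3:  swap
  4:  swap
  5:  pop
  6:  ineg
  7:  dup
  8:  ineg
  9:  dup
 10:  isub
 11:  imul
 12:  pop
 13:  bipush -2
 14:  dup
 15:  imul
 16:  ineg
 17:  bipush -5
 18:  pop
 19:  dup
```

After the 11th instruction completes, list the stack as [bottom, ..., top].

bipush -4 -> [-4]
dup       -> [-4, -4]
swap      -> [-4, -4]
swap      -> [-4, -4]
pop       -> [-4]
ineg      -> [4]
dup       -> [4, 4]
ineg      -> [4, -4]
dup       -> [4, -4, -4]
isub      -> [4, 0]
imul      -> [0]

[0]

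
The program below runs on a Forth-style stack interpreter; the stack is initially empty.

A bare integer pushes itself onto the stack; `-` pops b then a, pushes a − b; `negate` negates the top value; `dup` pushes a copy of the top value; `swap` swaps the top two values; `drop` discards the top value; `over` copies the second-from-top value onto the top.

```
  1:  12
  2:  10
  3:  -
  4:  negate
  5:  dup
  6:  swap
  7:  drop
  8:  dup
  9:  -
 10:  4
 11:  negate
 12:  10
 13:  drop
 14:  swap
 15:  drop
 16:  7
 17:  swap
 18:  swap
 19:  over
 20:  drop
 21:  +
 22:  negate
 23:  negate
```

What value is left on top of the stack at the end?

12      [12]
10      [12, 10]
-       [2]
negate  [-2]
dup     [-2, -2]
swap    [-2, -2]
drop    [-2]
dup     [-2, -2]
-       [0]
4       [0, 4]
negate  [0, -4]
10      [0, -4, 10]
drop    [0, -4]
swap    [-4, 0]
drop    [-4]
7       [-4, 7]
swap    [7, -4]
swap    [-4, 7]
over    [-4, 7, -4]
drop    [-4, 7]
+       [3]
negate  [-3]
negate  [3]

3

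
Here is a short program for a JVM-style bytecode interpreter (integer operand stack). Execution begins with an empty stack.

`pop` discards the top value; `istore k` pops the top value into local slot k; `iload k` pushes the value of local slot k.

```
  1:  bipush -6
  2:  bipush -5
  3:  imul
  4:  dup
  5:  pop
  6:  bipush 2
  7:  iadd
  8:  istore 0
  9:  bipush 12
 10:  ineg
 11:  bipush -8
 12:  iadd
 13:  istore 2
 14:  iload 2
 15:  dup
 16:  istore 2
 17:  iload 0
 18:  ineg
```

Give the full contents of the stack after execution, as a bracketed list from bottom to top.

bipush -6  [-6]
bipush -5  [-6, -5]
imul       [30]
dup        [30, 30]
pop        [30]
bipush 2   [30, 2]
iadd       [32]
istore 0   []
bipush 12  [12]
ineg       [-12]
bipush -8  [-12, -8]
iadd       [-20]
istore 2   []
iload 2    [-20]
dup        [-20, -20]
istore 2   [-20]
iload 0    [-20, 32]
ineg       [-20, -32]

[-20, -32]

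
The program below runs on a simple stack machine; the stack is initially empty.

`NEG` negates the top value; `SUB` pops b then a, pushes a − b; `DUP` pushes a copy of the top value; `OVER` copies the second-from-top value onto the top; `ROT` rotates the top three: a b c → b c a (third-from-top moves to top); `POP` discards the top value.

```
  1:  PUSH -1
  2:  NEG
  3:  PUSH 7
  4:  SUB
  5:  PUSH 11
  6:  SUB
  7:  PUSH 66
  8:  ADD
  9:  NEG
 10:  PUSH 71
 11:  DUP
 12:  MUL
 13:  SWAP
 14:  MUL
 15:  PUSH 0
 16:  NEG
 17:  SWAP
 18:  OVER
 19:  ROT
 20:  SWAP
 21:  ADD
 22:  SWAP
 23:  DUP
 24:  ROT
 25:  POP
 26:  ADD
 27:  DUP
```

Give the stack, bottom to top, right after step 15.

PUSH -1 : [-1]
NEG     : [1]
PUSH 7  : [1, 7]
SUB     : [-6]
PUSH 11 : [-6, 11]
SUB     : [-17]
PUSH 66 : [-17, 66]
ADD     : [49]
NEG     : [-49]
PUSH 71 : [-49, 71]
DUP     : [-49, 71, 71]
MUL     : [-49, 5041]
SWAP    : [5041, -49]
MUL     : [-247009]
PUSH 0  : [-247009, 0]

[-247009, 0]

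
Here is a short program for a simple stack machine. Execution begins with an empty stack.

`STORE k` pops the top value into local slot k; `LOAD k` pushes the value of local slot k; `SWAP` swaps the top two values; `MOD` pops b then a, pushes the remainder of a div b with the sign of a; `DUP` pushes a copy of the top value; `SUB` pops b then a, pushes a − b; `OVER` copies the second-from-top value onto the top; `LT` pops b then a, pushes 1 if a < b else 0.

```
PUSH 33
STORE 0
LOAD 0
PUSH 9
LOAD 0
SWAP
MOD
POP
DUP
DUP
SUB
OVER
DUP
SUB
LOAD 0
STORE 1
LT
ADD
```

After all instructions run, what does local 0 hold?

33

PUSH 33 : [33]
STORE 0 : []
LOAD 0  : [33]
PUSH 9  : [33, 9]
LOAD 0  : [33, 9, 33]
SWAP    : [33, 33, 9]
MOD     : [33, 6]
POP     : [33]
DUP     : [33, 33]
DUP     : [33, 33, 33]
SUB     : [33, 0]
OVER    : [33, 0, 33]
DUP     : [33, 0, 33, 33]
SUB     : [33, 0, 0]
LOAD 0  : [33, 0, 0, 33]
STORE 1 : [33, 0, 0]
LT      : [33, 0]
ADD     : [33]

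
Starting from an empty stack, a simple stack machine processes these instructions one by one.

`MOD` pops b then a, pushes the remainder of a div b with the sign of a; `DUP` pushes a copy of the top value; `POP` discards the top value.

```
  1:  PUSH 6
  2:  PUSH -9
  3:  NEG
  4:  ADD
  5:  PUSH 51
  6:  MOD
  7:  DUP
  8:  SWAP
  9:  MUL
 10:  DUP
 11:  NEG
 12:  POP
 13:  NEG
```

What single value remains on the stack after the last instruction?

PUSH 6  -> 6
PUSH -9 -> 6 -9
NEG     -> 6 9
ADD     -> 15
PUSH 51 -> 15 51
MOD     -> 15
DUP     -> 15 15
SWAP    -> 15 15
MUL     -> 225
DUP     -> 225 225
NEG     -> 225 -225
POP     -> 225
NEG     -> -225

-225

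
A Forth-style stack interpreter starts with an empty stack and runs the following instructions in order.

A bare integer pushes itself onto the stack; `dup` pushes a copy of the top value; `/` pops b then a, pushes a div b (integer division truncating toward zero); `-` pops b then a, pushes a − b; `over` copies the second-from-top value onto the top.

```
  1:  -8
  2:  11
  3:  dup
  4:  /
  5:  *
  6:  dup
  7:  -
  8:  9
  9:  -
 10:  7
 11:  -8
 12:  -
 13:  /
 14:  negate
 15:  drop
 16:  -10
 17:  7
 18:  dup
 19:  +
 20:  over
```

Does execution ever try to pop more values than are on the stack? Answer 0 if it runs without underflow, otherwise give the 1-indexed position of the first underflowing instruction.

-8      [-8]
11      [-8, 11]
dup     [-8, 11, 11]
/       [-8, 1]
*       [-8]
dup     [-8, -8]
-       [0]
9       [0, 9]
-       [-9]
7       [-9, 7]
-8      [-9, 7, -8]
-       [-9, 15]
/       [0]
negate  [0]
drop    []
-10     [-10]
7       [-10, 7]
dup     [-10, 7, 7]
+       [-10, 14]
over    [-10, 14, -10]

0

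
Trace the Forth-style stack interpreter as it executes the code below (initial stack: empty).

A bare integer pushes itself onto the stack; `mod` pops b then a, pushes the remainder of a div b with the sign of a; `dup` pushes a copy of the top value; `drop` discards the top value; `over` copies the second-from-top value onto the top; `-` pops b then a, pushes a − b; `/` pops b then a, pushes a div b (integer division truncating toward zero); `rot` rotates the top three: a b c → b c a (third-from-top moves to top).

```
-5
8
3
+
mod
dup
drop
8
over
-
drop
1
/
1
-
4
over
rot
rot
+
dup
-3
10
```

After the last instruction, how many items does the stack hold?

5

-5    [-5]
8     [-5, 8]
3     [-5, 8, 3]
+     [-5, 11]
mod   [-5]
dup   [-5, -5]
drop  [-5]
8     [-5, 8]
over  [-5, 8, -5]
-     [-5, 13]
drop  [-5]
1     [-5, 1]
/     [-5]
1     [-5, 1]
-     [-6]
4     [-6, 4]
over  [-6, 4, -6]
rot   [4, -6, -6]
rot   [-6, -6, 4]
+     [-6, -2]
dup   [-6, -2, -2]
-3    [-6, -2, -2, -3]
10    [-6, -2, -2, -3, 10]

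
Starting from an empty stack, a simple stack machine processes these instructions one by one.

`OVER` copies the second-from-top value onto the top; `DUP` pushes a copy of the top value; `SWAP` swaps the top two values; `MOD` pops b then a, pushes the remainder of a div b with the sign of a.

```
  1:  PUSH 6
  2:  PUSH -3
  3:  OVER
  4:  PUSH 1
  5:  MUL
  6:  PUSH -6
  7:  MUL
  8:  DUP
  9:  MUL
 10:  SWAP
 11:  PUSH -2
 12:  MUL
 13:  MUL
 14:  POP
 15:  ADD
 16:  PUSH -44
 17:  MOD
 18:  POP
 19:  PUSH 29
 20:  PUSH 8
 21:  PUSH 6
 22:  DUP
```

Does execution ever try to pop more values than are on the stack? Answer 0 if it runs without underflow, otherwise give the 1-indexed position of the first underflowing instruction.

PUSH 6  → 6
PUSH -3 → 6 -3
OVER    → 6 -3 6
PUSH 1  → 6 -3 6 1
MUL     → 6 -3 6
PUSH -6 → 6 -3 6 -6
MUL     → 6 -3 -36
DUP     → 6 -3 -36 -36
MUL     → 6 -3 1296
SWAP    → 6 1296 -3
PUSH -2 → 6 1296 -3 -2
MUL     → 6 1296 6
MUL     → 6 7776
POP     → 6
ADD  — needs 2 operands, stack has 1 → underflow

15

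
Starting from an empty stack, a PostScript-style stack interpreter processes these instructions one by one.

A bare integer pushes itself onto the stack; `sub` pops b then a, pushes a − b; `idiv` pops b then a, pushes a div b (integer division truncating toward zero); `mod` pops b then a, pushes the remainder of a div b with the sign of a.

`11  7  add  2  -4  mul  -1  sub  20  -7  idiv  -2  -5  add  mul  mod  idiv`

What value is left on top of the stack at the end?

-2

11   : [11]
7    : [11, 7]
add  : [18]
2    : [18, 2]
-4   : [18, 2, -4]
mul  : [18, -8]
-1   : [18, -8, -1]
sub  : [18, -7]
20   : [18, -7, 20]
-7   : [18, -7, 20, -7]
idiv : [18, -7, -2]
-2   : [18, -7, -2, -2]
-5   : [18, -7, -2, -2, -5]
add  : [18, -7, -2, -7]
mul  : [18, -7, 14]
mod  : [18, -7]
idiv : [-2]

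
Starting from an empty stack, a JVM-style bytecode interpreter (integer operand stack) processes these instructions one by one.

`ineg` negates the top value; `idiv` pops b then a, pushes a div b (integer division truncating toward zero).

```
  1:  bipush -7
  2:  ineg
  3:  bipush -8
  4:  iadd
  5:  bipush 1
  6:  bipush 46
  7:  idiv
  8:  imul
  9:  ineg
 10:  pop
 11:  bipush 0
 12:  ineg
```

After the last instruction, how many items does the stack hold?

bipush -7  -7
ineg       7
bipush -8  7 -8
iadd       -1
bipush 1   -1 1
bipush 46  -1 1 46
idiv       -1 0
imul       0
ineg       0
pop        (empty)
bipush 0   0
ineg       0

1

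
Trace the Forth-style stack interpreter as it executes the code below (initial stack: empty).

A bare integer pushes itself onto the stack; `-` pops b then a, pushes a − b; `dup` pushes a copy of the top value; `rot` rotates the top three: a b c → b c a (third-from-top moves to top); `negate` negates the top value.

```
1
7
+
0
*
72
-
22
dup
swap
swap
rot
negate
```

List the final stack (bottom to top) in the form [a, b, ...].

1      : [1]
7      : [1, 7]
+      : [8]
0      : [8, 0]
*      : [0]
72     : [0, 72]
-      : [-72]
22     : [-72, 22]
dup    : [-72, 22, 22]
swap   : [-72, 22, 22]
swap   : [-72, 22, 22]
rot    : [22, 22, -72]
negate : [22, 22, 72]

[22, 22, 72]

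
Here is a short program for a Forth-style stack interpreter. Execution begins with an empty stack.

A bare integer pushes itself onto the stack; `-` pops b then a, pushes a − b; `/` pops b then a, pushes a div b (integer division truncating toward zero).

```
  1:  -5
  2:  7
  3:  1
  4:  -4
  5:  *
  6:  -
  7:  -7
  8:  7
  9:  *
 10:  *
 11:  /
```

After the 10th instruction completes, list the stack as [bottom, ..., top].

[-5, -539]

-5 → [-5]
7  → [-5, 7]
1  → [-5, 7, 1]
-4 → [-5, 7, 1, -4]
*  → [-5, 7, -4]
-  → [-5, 11]
-7 → [-5, 11, -7]
7  → [-5, 11, -7, 7]
*  → [-5, 11, -49]
*  → [-5, -539]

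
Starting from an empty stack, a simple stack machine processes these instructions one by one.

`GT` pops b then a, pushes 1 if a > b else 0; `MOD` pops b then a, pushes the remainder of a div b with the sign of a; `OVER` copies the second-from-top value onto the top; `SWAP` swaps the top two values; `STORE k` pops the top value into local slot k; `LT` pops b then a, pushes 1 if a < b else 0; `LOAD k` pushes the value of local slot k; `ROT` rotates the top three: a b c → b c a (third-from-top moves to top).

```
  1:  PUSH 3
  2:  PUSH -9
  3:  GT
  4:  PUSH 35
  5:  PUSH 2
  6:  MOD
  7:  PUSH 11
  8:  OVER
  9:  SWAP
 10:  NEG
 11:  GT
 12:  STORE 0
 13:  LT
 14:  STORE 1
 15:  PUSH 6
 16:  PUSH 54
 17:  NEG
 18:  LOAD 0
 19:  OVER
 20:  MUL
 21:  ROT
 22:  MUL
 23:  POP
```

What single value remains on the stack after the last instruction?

-54

PUSH 3  → [3]
PUSH -9 → [3, -9]
GT      → [1]
PUSH 35 → [1, 35]
PUSH 2  → [1, 35, 2]
MOD     → [1, 1]
PUSH 11 → [1, 1, 11]
OVER    → [1, 1, 11, 1]
SWAP    → [1, 1, 1, 11]
NEG     → [1, 1, 1, -11]
GT      → [1, 1, 1]
STORE 0 → [1, 1]
LT      → [0]
STORE 1 → []
PUSH 6  → [6]
PUSH 54 → [6, 54]
NEG     → [6, -54]
LOAD 0  → [6, -54, 1]
OVER    → [6, -54, 1, -54]
MUL     → [6, -54, -54]
ROT     → [-54, -54, 6]
MUL     → [-54, -324]
POP     → [-54]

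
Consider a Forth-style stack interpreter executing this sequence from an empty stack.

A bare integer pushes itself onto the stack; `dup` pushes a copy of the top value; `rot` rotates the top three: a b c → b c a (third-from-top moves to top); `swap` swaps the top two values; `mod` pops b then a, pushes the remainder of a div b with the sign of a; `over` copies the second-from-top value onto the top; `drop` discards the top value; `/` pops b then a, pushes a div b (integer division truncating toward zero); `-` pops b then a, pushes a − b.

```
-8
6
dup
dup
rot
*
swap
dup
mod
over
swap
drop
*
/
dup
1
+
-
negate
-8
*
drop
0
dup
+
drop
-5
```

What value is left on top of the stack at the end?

-5

-8     -> -8
6      -> -8 6
dup    -> -8 6 6
dup    -> -8 6 6 6
rot    -> -8 6 6 6
*      -> -8 6 36
swap   -> -8 36 6
dup    -> -8 36 6 6
mod    -> -8 36 0
over   -> -8 36 0 36
swap   -> -8 36 36 0
drop   -> -8 36 36
*      -> -8 1296
/      -> 0
dup    -> 0 0
1      -> 0 0 1
+      -> 0 1
-      -> -1
negate -> 1
-8     -> 1 -8
*      -> -8
drop   -> (empty)
0      -> 0
dup    -> 0 0
+      -> 0
drop   -> (empty)
-5     -> -5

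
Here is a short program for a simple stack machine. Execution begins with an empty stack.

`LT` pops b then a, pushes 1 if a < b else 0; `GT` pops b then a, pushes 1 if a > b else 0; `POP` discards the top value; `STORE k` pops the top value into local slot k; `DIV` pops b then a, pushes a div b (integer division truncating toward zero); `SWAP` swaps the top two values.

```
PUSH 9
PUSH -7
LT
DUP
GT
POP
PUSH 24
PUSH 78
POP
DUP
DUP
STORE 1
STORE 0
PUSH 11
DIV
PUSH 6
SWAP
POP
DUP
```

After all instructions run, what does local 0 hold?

24

PUSH 9  -> 9
PUSH -7 -> 9 -7
LT      -> 0
DUP     -> 0 0
GT      -> 0
POP     -> (empty)
PUSH 24 -> 24
PUSH 78 -> 24 78
POP     -> 24
DUP     -> 24 24
DUP     -> 24 24 24
STORE 1 -> 24 24
STORE 0 -> 24
PUSH 11 -> 24 11
DIV     -> 2
PUSH 6  -> 2 6
SWAP    -> 6 2
POP     -> 6
DUP     -> 6 6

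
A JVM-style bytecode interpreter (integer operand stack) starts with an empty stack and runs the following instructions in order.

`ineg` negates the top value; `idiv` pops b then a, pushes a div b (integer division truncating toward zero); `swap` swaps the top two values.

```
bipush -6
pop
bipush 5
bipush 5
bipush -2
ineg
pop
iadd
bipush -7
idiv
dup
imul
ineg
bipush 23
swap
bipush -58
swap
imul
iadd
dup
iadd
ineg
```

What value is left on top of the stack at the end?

-162

bipush -6  : [-6]
pop        : []
bipush 5   : [5]
bipush 5   : [5, 5]
bipush -2  : [5, 5, -2]
ineg       : [5, 5, 2]
pop        : [5, 5]
iadd       : [10]
bipush -7  : [10, -7]
idiv       : [-1]
dup        : [-1, -1]
imul       : [1]
ineg       : [-1]
bipush 23  : [-1, 23]
swap       : [23, -1]
bipush -58 : [23, -1, -58]
swap       : [23, -58, -1]
imul       : [23, 58]
iadd       : [81]
dup        : [81, 81]
iadd       : [162]
ineg       : [-162]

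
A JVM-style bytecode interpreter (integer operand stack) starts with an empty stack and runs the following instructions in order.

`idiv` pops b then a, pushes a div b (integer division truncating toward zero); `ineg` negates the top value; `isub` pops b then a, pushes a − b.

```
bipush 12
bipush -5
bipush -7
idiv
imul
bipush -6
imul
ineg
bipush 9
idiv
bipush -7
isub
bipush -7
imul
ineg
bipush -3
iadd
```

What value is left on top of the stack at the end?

46

bipush 12 → 12
bipush -5 → 12 -5
bipush -7 → 12 -5 -7
idiv      → 12 0
imul      → 0
bipush -6 → 0 -6
imul      → 0
ineg      → 0
bipush 9  → 0 9
idiv      → 0
bipush -7 → 0 -7
isub      → 7
bipush -7 → 7 -7
imul      → -49
ineg      → 49
bipush -3 → 49 -3
iadd      → 46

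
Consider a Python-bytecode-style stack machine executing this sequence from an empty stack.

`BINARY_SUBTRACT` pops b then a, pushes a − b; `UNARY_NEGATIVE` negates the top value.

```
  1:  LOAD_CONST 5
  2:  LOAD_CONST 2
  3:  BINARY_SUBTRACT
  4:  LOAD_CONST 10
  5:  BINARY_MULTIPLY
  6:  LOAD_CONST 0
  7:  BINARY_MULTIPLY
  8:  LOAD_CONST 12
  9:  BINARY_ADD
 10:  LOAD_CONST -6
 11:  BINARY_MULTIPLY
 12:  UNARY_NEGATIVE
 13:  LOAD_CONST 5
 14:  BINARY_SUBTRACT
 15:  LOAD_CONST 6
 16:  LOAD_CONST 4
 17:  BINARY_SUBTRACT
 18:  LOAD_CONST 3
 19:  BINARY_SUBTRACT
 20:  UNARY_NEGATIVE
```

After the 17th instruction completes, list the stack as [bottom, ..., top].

LOAD_CONST 5    : 5
LOAD_CONST 2    : 5 2
BINARY_SUBTRACT : 3
LOAD_CONST 10   : 3 10
BINARY_MULTIPLY : 30
LOAD_CONST 0    : 30 0
BINARY_MULTIPLY : 0
LOAD_CONST 12   : 0 12
BINARY_ADD      : 12
LOAD_CONST -6   : 12 -6
BINARY_MULTIPLY : -72
UNARY_NEGATIVE  : 72
LOAD_CONST 5    : 72 5
BINARY_SUBTRACT : 67
LOAD_CONST 6    : 67 6
LOAD_CONST 4    : 67 6 4
BINARY_SUBTRACT : 67 2

[67, 2]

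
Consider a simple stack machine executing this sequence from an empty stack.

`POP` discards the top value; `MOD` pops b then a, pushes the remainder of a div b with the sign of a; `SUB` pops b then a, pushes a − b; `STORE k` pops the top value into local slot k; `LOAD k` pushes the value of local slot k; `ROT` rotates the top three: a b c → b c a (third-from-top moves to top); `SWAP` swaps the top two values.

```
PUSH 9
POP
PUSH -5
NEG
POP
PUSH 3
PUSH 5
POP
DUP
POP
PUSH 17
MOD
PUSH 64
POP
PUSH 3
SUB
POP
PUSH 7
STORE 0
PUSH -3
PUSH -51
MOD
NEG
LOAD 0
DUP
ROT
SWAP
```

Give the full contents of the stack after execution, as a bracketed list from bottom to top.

[7, 3, 7]

PUSH 9   → 9
POP      → (empty)
PUSH -5  → -5
NEG      → 5
POP      → (empty)
PUSH 3   → 3
PUSH 5   → 3 5
POP      → 3
DUP      → 3 3
POP      → 3
PUSH 17  → 3 17
MOD      → 3
PUSH 64  → 3 64
POP      → 3
PUSH 3   → 3 3
SUB      → 0
POP      → (empty)
PUSH 7   → 7
STORE 0  → (empty)
PUSH -3  → -3
PUSH -51 → -3 -51
MOD      → -3
NEG      → 3
LOAD 0   → 3 7
DUP      → 3 7 7
ROT      → 7 7 3
SWAP     → 7 3 7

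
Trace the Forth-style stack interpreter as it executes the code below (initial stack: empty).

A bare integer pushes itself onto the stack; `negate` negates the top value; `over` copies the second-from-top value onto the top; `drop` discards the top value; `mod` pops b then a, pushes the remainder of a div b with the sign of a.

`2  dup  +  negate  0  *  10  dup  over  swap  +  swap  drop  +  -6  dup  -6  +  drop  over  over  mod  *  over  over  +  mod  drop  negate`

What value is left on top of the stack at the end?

2      -> 2
dup    -> 2 2
+      -> 4
negate -> -4
0      -> -4 0
*      -> 0
10     -> 0 10
dup    -> 0 10 10
over   -> 0 10 10 10
swap   -> 0 10 10 10
+      -> 0 10 20
swap   -> 0 20 10
drop   -> 0 20
+      -> 20
-6     -> 20 -6
dup    -> 20 -6 -6
-6     -> 20 -6 -6 -6
+      -> 20 -6 -12
drop   -> 20 -6
over   -> 20 -6 20
over   -> 20 -6 20 -6
mod    -> 20 -6 2
*      -> 20 -12
over   -> 20 -12 20
over   -> 20 -12 20 -12
+      -> 20 -12 8
mod    -> 20 -4
drop   -> 20
negate -> -20

-20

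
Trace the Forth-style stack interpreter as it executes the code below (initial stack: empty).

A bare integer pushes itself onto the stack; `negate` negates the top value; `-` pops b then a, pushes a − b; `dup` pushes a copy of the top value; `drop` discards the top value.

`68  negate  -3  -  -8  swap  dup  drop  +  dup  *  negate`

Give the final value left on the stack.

68     : [68]
negate : [-68]
-3     : [-68, -3]
-      : [-65]
-8     : [-65, -8]
swap   : [-8, -65]
dup    : [-8, -65, -65]
drop   : [-8, -65]
+      : [-73]
dup    : [-73, -73]
*      : [5329]
negate : [-5329]

-5329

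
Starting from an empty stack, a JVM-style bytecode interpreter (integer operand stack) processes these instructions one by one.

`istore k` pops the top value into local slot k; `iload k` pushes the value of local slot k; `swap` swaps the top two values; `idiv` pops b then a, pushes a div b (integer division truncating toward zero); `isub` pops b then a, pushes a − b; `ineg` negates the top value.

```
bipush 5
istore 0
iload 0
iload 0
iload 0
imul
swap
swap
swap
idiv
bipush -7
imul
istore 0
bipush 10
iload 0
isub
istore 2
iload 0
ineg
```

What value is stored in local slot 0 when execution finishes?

bipush 5  → 5
istore 0  → (empty)
iload 0   → 5
iload 0   → 5 5
iload 0   → 5 5 5
imul      → 5 25
swap      → 25 5
swap      → 5 25
swap      → 25 5
idiv      → 5
bipush -7 → 5 -7
imul      → -35
istore 0  → (empty)
bipush 10 → 10
iload 0   → 10 -35
isub      → 45
istore 2  → (empty)
iload 0   → -35
ineg      → 35

-35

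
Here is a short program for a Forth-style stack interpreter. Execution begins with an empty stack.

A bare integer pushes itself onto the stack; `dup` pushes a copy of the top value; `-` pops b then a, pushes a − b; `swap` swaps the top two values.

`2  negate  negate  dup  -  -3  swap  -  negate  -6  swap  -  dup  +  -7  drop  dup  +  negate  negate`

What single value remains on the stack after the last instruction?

-36

2      : [2]
negate : [-2]
negate : [2]
dup    : [2, 2]
-      : [0]
-3     : [0, -3]
swap   : [-3, 0]
-      : [-3]
negate : [3]
-6     : [3, -6]
swap   : [-6, 3]
-      : [-9]
dup    : [-9, -9]
+      : [-18]
-7     : [-18, -7]
drop   : [-18]
dup    : [-18, -18]
+      : [-36]
negate : [36]
negate : [-36]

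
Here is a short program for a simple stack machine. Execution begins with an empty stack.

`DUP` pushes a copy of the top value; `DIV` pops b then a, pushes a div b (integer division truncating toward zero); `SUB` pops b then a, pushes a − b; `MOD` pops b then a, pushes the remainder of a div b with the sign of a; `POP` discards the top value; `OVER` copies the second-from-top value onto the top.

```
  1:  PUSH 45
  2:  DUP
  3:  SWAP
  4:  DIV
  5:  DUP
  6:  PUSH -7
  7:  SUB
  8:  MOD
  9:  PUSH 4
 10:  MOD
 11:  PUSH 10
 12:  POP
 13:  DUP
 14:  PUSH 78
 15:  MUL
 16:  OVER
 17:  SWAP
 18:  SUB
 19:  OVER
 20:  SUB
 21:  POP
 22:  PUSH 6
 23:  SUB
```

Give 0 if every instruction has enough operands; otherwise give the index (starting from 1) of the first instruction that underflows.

0

PUSH 45 : 45
DUP     : 45 45
SWAP    : 45 45
DIV     : 1
DUP     : 1 1
PUSH -7 : 1 1 -7
SUB     : 1 8
MOD     : 1
PUSH 4  : 1 4
MOD     : 1
PUSH 10 : 1 10
POP     : 1
DUP     : 1 1
PUSH 78 : 1 1 78
MUL     : 1 78
OVER    : 1 78 1
SWAP    : 1 1 78
SUB     : 1 -77
OVER    : 1 -77 1
SUB     : 1 -78
POP     : 1
PUSH 6  : 1 6
SUB     : -5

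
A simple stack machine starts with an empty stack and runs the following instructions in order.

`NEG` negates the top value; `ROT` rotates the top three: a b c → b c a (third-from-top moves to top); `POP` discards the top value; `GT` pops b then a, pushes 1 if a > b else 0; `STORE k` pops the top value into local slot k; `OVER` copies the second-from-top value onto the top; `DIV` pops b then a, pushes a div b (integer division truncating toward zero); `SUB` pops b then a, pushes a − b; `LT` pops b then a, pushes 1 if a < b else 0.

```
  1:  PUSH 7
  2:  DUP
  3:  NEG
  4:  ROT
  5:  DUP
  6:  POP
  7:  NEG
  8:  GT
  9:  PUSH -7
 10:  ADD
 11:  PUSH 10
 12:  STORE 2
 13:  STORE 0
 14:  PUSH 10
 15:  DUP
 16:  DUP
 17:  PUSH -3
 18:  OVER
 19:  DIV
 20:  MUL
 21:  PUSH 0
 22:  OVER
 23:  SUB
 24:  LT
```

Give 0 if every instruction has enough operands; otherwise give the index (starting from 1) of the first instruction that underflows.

PUSH 7 -> 7
DUP    -> 7 7
NEG    -> 7 -7
ROT  — needs 3 operands, stack has 2 → underflow

4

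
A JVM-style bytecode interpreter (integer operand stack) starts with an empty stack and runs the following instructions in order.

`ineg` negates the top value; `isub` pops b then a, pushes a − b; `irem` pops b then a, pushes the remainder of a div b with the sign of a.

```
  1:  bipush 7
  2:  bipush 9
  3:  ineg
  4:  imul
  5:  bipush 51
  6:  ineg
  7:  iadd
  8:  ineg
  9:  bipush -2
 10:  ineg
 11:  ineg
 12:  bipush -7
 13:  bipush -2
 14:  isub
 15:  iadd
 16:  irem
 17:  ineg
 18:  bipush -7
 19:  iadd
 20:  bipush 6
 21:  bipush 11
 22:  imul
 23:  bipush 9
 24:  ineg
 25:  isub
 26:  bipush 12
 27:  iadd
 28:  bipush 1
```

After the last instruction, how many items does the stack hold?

bipush 7  -> 7
bipush 9  -> 7 9
ineg      -> 7 -9
imul      -> -63
bipush 51 -> -63 51
ineg      -> -63 -51
iadd      -> -114
ineg      -> 114
bipush -2 -> 114 -2
ineg      -> 114 2
ineg      -> 114 -2
bipush -7 -> 114 -2 -7
bipush -2 -> 114 -2 -7 -2
isub      -> 114 -2 -5
iadd      -> 114 -7
irem      -> 2
ineg      -> -2
bipush -7 -> -2 -7
iadd      -> -9
bipush 6  -> -9 6
bipush 11 -> -9 6 11
imul      -> -9 66
bipush 9  -> -9 66 9
ineg      -> -9 66 -9
isub      -> -9 75
bipush 12 -> -9 75 12
iadd      -> -9 87
bipush 1  -> -9 87 1

3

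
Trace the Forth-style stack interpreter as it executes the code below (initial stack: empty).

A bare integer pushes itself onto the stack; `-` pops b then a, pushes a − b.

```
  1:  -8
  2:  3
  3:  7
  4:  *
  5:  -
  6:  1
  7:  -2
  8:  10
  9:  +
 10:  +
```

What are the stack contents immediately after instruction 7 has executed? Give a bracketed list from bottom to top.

-8  [-8]
3   [-8, 3]
7   [-8, 3, 7]
*   [-8, 21]
-   [-29]
1   [-29, 1]
-2  [-29, 1, -2]

[-29, 1, -2]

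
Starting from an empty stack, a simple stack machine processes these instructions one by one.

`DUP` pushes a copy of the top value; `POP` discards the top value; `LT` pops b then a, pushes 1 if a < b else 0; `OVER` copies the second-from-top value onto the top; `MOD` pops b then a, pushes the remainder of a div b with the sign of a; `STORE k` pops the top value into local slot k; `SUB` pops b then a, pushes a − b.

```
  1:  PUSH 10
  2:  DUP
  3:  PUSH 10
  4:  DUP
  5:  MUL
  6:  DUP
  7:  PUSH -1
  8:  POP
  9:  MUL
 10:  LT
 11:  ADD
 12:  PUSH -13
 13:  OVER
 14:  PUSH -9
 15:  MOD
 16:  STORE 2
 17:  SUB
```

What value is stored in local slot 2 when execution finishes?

PUSH 10   10
DUP       10 10
PUSH 10   10 10 10
DUP       10 10 10 10
MUL       10 10 100
DUP       10 10 100 100
PUSH -1   10 10 100 100 -1
POP       10 10 100 100
MUL       10 10 10000
LT        10 1
ADD       11
PUSH -13  11 -13
OVER      11 -13 11
PUSH -9   11 -13 11 -9
MOD       11 -13 2
STORE 2   11 -13
SUB       24

2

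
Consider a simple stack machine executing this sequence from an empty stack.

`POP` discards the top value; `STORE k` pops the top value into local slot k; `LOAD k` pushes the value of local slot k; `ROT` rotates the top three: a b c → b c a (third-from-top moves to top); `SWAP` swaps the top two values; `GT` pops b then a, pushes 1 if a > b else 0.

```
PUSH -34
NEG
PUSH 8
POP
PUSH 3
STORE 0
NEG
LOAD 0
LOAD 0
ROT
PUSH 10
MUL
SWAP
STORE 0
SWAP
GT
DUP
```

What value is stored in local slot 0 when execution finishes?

PUSH -34 : [-34]
NEG      : [34]
PUSH 8   : [34, 8]
POP      : [34]
PUSH 3   : [34, 3]
STORE 0  : [34]
NEG      : [-34]
LOAD 0   : [-34, 3]
LOAD 0   : [-34, 3, 3]
ROT      : [3, 3, -34]
PUSH 10  : [3, 3, -34, 10]
MUL      : [3, 3, -340]
SWAP     : [3, -340, 3]
STORE 0  : [3, -340]
SWAP     : [-340, 3]
GT       : [0]
DUP      : [0, 0]

3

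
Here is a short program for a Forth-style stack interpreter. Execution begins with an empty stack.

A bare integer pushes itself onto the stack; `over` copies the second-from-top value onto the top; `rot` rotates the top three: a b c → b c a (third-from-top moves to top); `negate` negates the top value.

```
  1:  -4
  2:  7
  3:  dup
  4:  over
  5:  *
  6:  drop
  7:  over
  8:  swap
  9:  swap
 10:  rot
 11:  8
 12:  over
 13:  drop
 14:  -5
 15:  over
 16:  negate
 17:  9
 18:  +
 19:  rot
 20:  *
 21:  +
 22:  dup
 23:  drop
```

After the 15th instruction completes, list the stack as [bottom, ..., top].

[7, -4, -4, 8, -5, 8]

-4   : [-4]
7    : [-4, 7]
dup  : [-4, 7, 7]
over : [-4, 7, 7, 7]
*    : [-4, 7, 49]
drop : [-4, 7]
over : [-4, 7, -4]
swap : [-4, -4, 7]
swap : [-4, 7, -4]
rot  : [7, -4, -4]
8    : [7, -4, -4, 8]
over : [7, -4, -4, 8, -4]
drop : [7, -4, -4, 8]
-5   : [7, -4, -4, 8, -5]
over : [7, -4, -4, 8, -5, 8]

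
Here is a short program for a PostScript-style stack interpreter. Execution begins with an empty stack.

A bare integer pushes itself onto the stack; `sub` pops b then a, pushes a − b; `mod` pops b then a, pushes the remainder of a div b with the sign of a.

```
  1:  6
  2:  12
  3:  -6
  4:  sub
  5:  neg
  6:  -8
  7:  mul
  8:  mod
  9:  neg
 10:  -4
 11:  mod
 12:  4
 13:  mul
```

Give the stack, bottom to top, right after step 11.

[-2]

6    6
12   6 12
-6   6 12 -6
sub  6 18
neg  6 -18
-8   6 -18 -8
mul  6 144
mod  6
neg  -6
-4   -6 -4
mod  -2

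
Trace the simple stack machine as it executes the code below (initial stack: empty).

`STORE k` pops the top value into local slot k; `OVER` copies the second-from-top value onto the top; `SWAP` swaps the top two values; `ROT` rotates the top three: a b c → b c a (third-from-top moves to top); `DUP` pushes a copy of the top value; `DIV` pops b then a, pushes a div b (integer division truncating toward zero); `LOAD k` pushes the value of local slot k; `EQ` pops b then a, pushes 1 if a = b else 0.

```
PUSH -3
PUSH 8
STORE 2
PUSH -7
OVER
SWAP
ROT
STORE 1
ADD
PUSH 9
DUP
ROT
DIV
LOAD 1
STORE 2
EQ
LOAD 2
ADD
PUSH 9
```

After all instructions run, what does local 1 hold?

PUSH -3 : -3
PUSH 8  : -3 8
STORE 2 : -3
PUSH -7 : -3 -7
OVER    : -3 -7 -3
SWAP    : -3 -3 -7
ROT     : -3 -7 -3
STORE 1 : -3 -7
ADD     : -10
PUSH 9  : -10 9
DUP     : -10 9 9
ROT     : 9 9 -10
DIV     : 9 0
LOAD 1  : 9 0 -3
STORE 2 : 9 0
EQ      : 0
LOAD 2  : 0 -3
ADD     : -3
PUSH 9  : -3 9

-3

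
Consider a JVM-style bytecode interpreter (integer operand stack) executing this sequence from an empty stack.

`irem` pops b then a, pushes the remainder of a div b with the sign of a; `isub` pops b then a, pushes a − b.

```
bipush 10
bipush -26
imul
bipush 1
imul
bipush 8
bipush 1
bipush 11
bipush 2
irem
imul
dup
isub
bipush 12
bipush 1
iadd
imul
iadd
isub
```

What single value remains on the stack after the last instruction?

-268

bipush 10  → 10
bipush -26 → 10 -26
imul       → -260
bipush 1   → -260 1
imul       → -260
bipush 8   → -260 8
bipush 1   → -260 8 1
bipush 11  → -260 8 1 11
bipush 2   → -260 8 1 11 2
irem       → -260 8 1 1
imul       → -260 8 1
dup        → -260 8 1 1
isub       → -260 8 0
bipush 12  → -260 8 0 12
bipush 1   → -260 8 0 12 1
iadd       → -260 8 0 13
imul       → -260 8 0
iadd       → -260 8
isub       → -268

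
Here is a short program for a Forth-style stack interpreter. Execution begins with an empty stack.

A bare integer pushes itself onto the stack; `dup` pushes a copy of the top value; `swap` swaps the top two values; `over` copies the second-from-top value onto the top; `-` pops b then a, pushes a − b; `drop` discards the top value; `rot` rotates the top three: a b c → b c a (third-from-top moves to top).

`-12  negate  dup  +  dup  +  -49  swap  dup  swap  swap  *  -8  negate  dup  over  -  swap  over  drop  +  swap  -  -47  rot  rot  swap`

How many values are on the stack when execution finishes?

-12    → [-12]
negate → [12]
dup    → [12, 12]
+      → [24]
dup    → [24, 24]
+      → [48]
-49    → [48, -49]
swap   → [-49, 48]
dup    → [-49, 48, 48]
swap   → [-49, 48, 48]
swap   → [-49, 48, 48]
*      → [-49, 2304]
-8     → [-49, 2304, -8]
negate → [-49, 2304, 8]
dup    → [-49, 2304, 8, 8]
over   → [-49, 2304, 8, 8, 8]
-      → [-49, 2304, 8, 0]
swap   → [-49, 2304, 0, 8]
over   → [-49, 2304, 0, 8, 0]
drop   → [-49, 2304, 0, 8]
+      → [-49, 2304, 8]
swap   → [-49, 8, 2304]
-      → [-49, -2296]
-47    → [-49, -2296, -47]
rot    → [-2296, -47, -49]
rot    → [-47, -49, -2296]
swap   → [-47, -2296, -49]

3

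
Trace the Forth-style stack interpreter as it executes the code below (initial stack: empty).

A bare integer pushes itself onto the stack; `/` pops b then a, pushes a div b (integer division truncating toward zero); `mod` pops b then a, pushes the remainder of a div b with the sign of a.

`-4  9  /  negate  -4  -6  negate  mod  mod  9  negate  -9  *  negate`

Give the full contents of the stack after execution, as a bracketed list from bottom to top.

-4      -4
9       -4 9
/       0
negate  0
-4      0 -4
-6      0 -4 -6
negate  0 -4 6
mod     0 -4
mod     0
9       0 9
negate  0 -9
-9      0 -9 -9
*       0 81
negate  0 -81

[0, -81]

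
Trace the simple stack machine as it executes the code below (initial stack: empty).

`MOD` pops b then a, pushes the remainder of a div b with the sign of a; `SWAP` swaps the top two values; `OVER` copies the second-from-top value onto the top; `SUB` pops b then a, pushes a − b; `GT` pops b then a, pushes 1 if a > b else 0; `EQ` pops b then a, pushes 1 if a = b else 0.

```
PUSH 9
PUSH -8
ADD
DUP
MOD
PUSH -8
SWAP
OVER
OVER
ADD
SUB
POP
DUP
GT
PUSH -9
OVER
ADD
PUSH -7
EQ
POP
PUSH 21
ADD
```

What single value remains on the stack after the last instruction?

21

PUSH 9  -> 9
PUSH -8 -> 9 -8
ADD     -> 1
DUP     -> 1 1
MOD     -> 0
PUSH -8 -> 0 -8
SWAP    -> -8 0
OVER    -> -8 0 -8
OVER    -> -8 0 -8 0
ADD     -> -8 0 -8
SUB     -> -8 8
POP     -> -8
DUP     -> -8 -8
GT      -> 0
PUSH -9 -> 0 -9
OVER    -> 0 -9 0
ADD     -> 0 -9
PUSH -7 -> 0 -9 -7
EQ      -> 0 0
POP     -> 0
PUSH 21 -> 0 21
ADD     -> 21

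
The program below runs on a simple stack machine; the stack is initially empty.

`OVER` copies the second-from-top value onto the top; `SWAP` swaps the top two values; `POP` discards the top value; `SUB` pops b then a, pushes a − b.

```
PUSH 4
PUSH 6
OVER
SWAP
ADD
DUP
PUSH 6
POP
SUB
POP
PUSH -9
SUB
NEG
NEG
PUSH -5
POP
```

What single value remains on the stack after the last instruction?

PUSH 4  → [4]
PUSH 6  → [4, 6]
OVER    → [4, 6, 4]
SWAP    → [4, 4, 6]
ADD     → [4, 10]
DUP     → [4, 10, 10]
PUSH 6  → [4, 10, 10, 6]
POP     → [4, 10, 10]
SUB     → [4, 0]
POP     → [4]
PUSH -9 → [4, -9]
SUB     → [13]
NEG     → [-13]
NEG     → [13]
PUSH -5 → [13, -5]
POP     → [13]

13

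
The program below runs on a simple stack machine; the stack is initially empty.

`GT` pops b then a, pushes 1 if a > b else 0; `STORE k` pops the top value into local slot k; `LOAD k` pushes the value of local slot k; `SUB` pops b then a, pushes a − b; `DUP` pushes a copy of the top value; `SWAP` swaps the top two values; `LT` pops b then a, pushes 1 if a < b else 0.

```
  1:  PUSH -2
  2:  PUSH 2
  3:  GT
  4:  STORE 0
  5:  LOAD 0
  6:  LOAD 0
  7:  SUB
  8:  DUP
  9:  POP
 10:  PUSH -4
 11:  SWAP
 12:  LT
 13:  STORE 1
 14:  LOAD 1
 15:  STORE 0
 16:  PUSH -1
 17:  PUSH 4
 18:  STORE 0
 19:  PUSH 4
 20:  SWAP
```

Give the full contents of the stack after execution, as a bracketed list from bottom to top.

PUSH -2 : -2
PUSH 2  : -2 2
GT      : 0
STORE 0 : (empty)
LOAD 0  : 0
LOAD 0  : 0 0
SUB     : 0
DUP     : 0 0
POP     : 0
PUSH -4 : 0 -4
SWAP    : -4 0
LT      : 1
STORE 1 : (empty)
LOAD 1  : 1
STORE 0 : (empty)
PUSH -1 : -1
PUSH 4  : -1 4
STORE 0 : -1
PUSH 4  : -1 4
SWAP    : 4 -1

[4, -1]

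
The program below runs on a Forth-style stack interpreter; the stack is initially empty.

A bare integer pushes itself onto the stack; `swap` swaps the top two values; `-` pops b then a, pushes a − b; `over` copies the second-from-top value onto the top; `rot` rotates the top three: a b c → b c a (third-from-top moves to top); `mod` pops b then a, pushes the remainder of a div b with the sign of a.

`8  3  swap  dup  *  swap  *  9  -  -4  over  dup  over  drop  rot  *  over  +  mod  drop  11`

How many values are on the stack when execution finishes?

8     8
3     8 3
swap  3 8
dup   3 8 8
*     3 64
swap  64 3
*     192
9     192 9
-     183
-4    183 -4
over  183 -4 183
dup   183 -4 183 183
over  183 -4 183 183 183
drop  183 -4 183 183
rot   183 183 183 -4
*     183 183 -732
over  183 183 -732 183
+     183 183 -549
mod   183 183
drop  183
11    183 11

2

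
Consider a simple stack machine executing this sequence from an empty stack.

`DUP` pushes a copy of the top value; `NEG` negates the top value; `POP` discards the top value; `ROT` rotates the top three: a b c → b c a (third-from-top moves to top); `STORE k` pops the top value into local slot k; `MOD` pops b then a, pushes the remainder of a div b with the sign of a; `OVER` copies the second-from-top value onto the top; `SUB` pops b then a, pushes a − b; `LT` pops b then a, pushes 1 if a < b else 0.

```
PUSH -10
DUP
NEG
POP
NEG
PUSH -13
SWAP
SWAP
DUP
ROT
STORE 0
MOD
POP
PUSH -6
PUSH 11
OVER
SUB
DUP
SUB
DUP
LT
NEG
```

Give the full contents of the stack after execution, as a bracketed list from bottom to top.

[-6, 0]

PUSH -10  [-10]
DUP       [-10, -10]
NEG       [-10, 10]
POP       [-10]
NEG       [10]
PUSH -13  [10, -13]
SWAP      [-13, 10]
SWAP      [10, -13]
DUP       [10, -13, -13]
ROT       [-13, -13, 10]
STORE 0   [-13, -13]
MOD       [0]
POP       []
PUSH -6   [-6]
PUSH 11   [-6, 11]
OVER      [-6, 11, -6]
SUB       [-6, 17]
DUP       [-6, 17, 17]
SUB       [-6, 0]
DUP       [-6, 0, 0]
LT        [-6, 0]
NEG       [-6, 0]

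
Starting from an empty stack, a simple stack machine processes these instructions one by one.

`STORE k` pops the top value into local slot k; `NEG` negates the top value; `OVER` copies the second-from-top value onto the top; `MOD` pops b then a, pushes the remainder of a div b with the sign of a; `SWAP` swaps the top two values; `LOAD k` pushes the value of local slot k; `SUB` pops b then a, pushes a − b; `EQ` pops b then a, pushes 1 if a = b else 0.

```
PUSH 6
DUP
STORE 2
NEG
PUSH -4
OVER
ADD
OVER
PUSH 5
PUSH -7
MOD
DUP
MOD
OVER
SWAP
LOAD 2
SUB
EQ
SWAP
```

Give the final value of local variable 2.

6

PUSH 6  : 6
DUP     : 6 6
STORE 2 : 6
NEG     : -6
PUSH -4 : -6 -4
OVER    : -6 -4 -6
ADD     : -6 -10
OVER    : -6 -10 -6
PUSH 5  : -6 -10 -6 5
PUSH -7 : -6 -10 -6 5 -7
MOD     : -6 -10 -6 5
DUP     : -6 -10 -6 5 5
MOD     : -6 -10 -6 0
OVER    : -6 -10 -6 0 -6
SWAP    : -6 -10 -6 -6 0
LOAD 2  : -6 -10 -6 -6 0 6
SUB     : -6 -10 -6 -6 -6
EQ      : -6 -10 -6 1
SWAP    : -6 -10 1 -6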